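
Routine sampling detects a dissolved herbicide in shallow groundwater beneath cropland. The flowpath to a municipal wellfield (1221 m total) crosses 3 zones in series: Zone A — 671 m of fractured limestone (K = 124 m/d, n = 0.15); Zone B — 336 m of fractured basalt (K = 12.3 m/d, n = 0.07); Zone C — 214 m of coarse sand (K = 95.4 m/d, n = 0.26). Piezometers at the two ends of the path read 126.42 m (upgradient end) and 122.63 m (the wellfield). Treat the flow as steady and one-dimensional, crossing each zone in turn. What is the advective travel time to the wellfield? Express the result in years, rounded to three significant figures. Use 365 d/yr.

Total head drop ΔH = 126.42 − 122.63 = 3.79 m
Steady 1-D flow in series ⇒ the Darcy flux q is identical in every zone and the zone head losses add (resistances L/K in series).
Σ(L/K) = 671/124 + 336/12.3 + 214/95.4 = 5.411 + 27.32 + 2.243 = 34.97 d
q = ΔH / Σ(L/K) = 3.79 / 34.97 = 0.1084 m/d (same in every zone)
Zone A: v = q/n = 0.1084/0.15 = 0.7225 m/d → t_A = 671/0.7225 = 928.7 d
Zone B: v = q/n = 0.1084/0.07 = 1.548 m/d → t_B = 336/1.548 = 217.0 d
Zone C: v = q/n = 0.1084/0.26 = 0.4168 m/d → t_C = 214/0.4168 = 513.4 d
Total t = 928.7 + 217.0 + 513.4 = 1659 d
   = 1659 / 365 = 4.55 yr

4.55 years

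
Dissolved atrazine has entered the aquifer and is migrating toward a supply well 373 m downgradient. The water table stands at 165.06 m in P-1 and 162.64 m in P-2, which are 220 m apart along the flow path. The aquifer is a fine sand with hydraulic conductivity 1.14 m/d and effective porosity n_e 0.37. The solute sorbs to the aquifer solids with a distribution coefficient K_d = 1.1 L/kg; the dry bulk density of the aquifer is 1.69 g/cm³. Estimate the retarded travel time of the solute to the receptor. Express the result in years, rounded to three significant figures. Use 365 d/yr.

Hydraulic gradient i = (165.06 − 162.64) / 220 = 2.42 / 220 = 0.01100
Darcy flux q = K·i = 1.14 × 0.01100 = 0.01254 m/d
v = Ki/n = 1.14·0.01100/0.37 = 0.03389 m/d
Retardation R = 1 + ρ_b·K_d/n = 1 + 1.69×1.1/0.37 = 6.024
Contaminant velocity v_c = v/R = 0.03389/6.024 = 0.005626 m/d
t = L/v_c = 373/0.005626 = 66300 d
   = 66300/365 = 182 yr

182 years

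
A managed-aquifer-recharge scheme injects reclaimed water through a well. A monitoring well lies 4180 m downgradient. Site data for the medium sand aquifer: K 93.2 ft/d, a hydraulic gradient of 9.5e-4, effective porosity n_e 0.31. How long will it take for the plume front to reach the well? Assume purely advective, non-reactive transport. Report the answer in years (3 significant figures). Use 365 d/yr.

K = 93.2 ft/d × 0.3048 = 28.41 m/d
q = Ki = 28.41 × 9.5e-4 = 0.02699 m/d
v = Ki/n = 28.41·9.5e-4/0.31 = 0.08705 m/d
t = L / v = 4180 / 0.08705 = 48020 d
   = 48020 / 365 = 132 yr

132 years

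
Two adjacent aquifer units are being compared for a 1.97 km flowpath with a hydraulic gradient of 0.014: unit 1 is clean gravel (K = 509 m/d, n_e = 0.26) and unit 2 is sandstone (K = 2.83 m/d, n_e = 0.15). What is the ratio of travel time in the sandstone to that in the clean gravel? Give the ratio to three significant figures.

104

Unit 1 (clean gravel): v = 509×0.014/0.26 = 27.41 m/d, t = 1970/27.41 = 71.88 d
Unit 2 (sandstone): v = 2.83×0.014/0.15 = 0.2641 m/d, t = 1970/0.2641 = 7458 d
t(sandstone) / t(clean gravel) = 7458/71.88 = 104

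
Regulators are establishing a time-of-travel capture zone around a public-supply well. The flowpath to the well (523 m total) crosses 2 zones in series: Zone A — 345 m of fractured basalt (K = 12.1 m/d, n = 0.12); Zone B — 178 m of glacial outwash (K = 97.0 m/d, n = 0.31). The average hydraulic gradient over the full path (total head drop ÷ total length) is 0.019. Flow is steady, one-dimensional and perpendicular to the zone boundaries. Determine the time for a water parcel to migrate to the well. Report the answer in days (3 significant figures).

295 days

For zones in series the flux q is common to all zones; the equivalent conductivity is the harmonic (thickness-weighted) mean, K_eq = L_total / Σ(L_j/K_j).
Σ(L/K) = 345/12.1 + 178/97.0 = 28.51 + 1.835 = 30.35 d
K_eq = L_total / Σ(L/K) = 523 / 30.35 = 17.23 m/d
q = K_eq · i = 17.23 × 0.019 = 0.3274 m/d (same in every zone)
Zone A: v = q/n = 0.3274/0.12 = 2.729 m/d → t_A = 345/2.729 = 126.4 d
Zone B: v = q/n = 0.3274/0.31 = 1.056 m/d → t_B = 178/1.056 = 168.5 d
Total t = 126.4 + 168.5 = 295.0 d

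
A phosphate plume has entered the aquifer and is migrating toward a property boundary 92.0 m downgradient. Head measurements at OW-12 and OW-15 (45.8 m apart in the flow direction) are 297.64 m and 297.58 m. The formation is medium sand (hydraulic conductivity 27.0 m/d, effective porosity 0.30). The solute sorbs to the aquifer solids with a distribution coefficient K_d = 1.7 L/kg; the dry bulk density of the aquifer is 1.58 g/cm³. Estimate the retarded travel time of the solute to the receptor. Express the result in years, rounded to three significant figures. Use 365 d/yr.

21.3 years

Hydraulic gradient i = (297.64 − 297.58) / 45.8 = 0.06 / 45.8 = 0.001310
Darcy flux q = K·i = 27.0 × 0.001310 = 0.03537 m/d
v_s = q/n_e = 0.03537/0.30 = 0.1179 m/d
Retardation R = 1 + ρ_b·K_d/n = 1 + 1.58×1.7/0.30 = 9.953
Contaminant velocity v_c = v/R = 0.1179/9.953 = 0.01185 m/d
t = L/v_c = 92.0/0.01185 = 7767 d
   = 7767/365 = 21.3 yr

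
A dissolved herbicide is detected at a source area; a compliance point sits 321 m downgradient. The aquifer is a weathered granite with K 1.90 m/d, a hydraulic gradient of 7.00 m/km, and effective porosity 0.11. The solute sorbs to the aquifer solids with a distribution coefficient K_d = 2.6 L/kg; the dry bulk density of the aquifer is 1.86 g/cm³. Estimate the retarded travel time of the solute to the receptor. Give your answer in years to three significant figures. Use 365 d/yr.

327 years

Darcy flux q = K·i = 1.90 × 0.0070 = 0.01330 m/d
v = Ki/n = 1.90·0.0070/0.11 = 0.1209 m/d
Retardation R = 1 + ρ_b·K_d/n = 1 + 1.86×2.6/0.11 = 44.96
Contaminant velocity v_c = v/R = 0.1209/44.96 = 0.002689 m/d
t = L/v_c = 321/0.002689 = 119400 d
   = 119400/365 = 327 yr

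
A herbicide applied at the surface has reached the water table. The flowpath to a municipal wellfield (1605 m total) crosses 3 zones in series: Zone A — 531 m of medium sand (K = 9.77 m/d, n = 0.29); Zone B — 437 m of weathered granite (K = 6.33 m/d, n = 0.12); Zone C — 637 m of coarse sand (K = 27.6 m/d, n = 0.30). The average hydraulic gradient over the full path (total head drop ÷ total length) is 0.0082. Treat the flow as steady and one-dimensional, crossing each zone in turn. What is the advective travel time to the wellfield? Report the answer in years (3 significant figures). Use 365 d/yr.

Continuity: the same q passes through each zone, so ΔH = q·Σ(L_j/K_j) — the zones act as resistances in series.
Σ(L/K) = 531/9.77 + 437/6.33 + 637/27.6 = 54.35 + 69.04 + 23.08 = 146.5 d
K_eq = L_total / Σ(L/K) = 1605 / 146.5 = 10.96 m/d
q = K_eq · i = 10.96 × 0.0082 = 0.08986 m/d (same in every zone)
Zone A: v = q/n = 0.08986/0.29 = 0.3099 m/d → t_A = 531/0.3099 = 1714 d
Zone B: v = q/n = 0.08986/0.12 = 0.7488 m/d → t_B = 437/0.7488 = 583.6 d
Zone C: v = q/n = 0.08986/0.30 = 0.2995 m/d → t_C = 637/0.2995 = 2127 d
Total t = 1714 + 583.6 + 2127 = 4424 d
   = 4424 / 365 = 12.1 yr

12.1 years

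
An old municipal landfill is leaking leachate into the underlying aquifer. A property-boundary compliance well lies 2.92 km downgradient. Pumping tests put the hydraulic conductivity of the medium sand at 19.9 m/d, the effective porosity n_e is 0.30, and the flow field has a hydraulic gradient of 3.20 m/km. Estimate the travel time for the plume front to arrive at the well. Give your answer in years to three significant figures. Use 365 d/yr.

q = Ki = 19.9 × 0.0032 = 0.06368 m/d
v_s = q/n_e = 0.06368/0.30 = 0.2123 m/d
L = 2.92 km = 2920 m
t = L / v = 2920 / 0.2123 = 13760 d
   = 13760 / 365 = 37.7 yr

37.7 years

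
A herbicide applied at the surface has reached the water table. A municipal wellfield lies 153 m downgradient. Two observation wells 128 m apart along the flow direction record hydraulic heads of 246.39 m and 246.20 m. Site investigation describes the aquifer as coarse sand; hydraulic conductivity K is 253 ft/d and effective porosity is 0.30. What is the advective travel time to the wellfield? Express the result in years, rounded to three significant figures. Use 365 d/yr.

Hydraulic gradient i = (246.39 − 246.20) / 128 = 0.19 / 128 = 0.001484
K = 253 ft/d × 0.3048 = 77.11 m/d
Specific discharge q = 77.11 × 0.001484 = 0.1145 m/d
v_s = q/n_e = 0.1145/0.30 = 0.3816 m/d
t = L / v = 153 / 0.3816 = 401.0 d
   = 401.0 / 365 = 1.10 yr

1.10 years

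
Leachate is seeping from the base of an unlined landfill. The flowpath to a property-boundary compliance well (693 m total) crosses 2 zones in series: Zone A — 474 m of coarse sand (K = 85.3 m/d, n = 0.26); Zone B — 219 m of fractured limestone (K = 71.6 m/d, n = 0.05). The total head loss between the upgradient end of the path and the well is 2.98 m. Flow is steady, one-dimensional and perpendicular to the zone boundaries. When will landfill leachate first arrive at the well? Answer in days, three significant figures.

388 days

Continuity: the same q passes through each zone, so ΔH = q·Σ(L_j/K_j) — the zones act as resistances in series.
Σ(L/K) = 474/85.3 + 219/71.6 = 5.557 + 3.059 = 8.616 d
q = ΔH / Σ(L/K) = 2.98 / 8.616 = 0.3459 m/d (same in every zone)
Zone A: v = q/n = 0.3459/0.26 = 1.330 m/d → t_A = 474/1.330 = 356.3 d
Zone B: v = q/n = 0.3459/0.05 = 6.918 m/d → t_B = 219/6.918 = 31.66 d
Total t = 356.3 + 31.66 = 388.0 d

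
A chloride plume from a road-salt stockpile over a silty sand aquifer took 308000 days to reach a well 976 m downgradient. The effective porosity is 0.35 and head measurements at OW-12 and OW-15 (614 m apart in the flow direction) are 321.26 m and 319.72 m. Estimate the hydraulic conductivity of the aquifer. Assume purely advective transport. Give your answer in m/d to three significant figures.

Hydraulic gradient i = (321.26 − 319.72) / 614 = 1.54 / 614 = 0.002508
v = L / t = 976 / 308000 = 0.003169 m/d
K = v · n / i = 0.003169 × 0.35 / 0.002508 = 0.442 m/d

0.442 m/d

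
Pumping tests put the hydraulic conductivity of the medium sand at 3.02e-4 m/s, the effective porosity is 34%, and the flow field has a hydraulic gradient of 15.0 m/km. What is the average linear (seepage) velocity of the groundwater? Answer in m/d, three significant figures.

1.15 m/d

K = 3.02e-4 m/s × 86400 s/d = 26.09 m/d
Darcy flux q = K·i = 26.09 × 0.015 = 0.3914 m/d
Average linear velocity = 0.3914 / 0.34 = 1.151 m/d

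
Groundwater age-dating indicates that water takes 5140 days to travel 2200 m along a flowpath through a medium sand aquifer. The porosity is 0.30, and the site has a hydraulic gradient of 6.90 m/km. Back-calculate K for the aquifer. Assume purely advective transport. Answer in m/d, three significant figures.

v = L / t = 2200 / 5140 = 0.4280 m/d
K = v · n / i = 0.4280 × 0.30 / 0.0069 = 18.6 m/d

18.6 m/d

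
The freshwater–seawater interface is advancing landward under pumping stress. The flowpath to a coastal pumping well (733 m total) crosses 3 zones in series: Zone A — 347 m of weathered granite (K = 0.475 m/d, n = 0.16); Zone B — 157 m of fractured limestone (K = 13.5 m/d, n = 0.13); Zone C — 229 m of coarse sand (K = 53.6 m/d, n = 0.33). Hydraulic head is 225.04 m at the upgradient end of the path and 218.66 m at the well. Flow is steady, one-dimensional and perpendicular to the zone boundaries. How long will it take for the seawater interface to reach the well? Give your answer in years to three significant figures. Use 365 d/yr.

Total head drop ΔH = 225.04 − 218.66 = 6.38 m
Continuity: the same q passes through each zone, so ΔH = q·Σ(L_j/K_j) — the zones act as resistances in series.
Σ(L/K) = 347/0.475 + 157/13.5 + 229/53.6 = 730.5 + 11.63 + 4.272 = 746.4 d
q = ΔH / Σ(L/K) = 6.38 / 746.4 = 0.008547 m/d (same in every zone)
Zone A: v = q/n = 0.008547/0.16 = 0.05342 m/d → t_A = 347/0.05342 = 6496 d
Zone B: v = q/n = 0.008547/0.13 = 0.06575 m/d → t_B = 157/0.06575 = 2388 d
Zone C: v = q/n = 0.008547/0.33 = 0.02590 m/d → t_C = 229/0.02590 = 8841 d
Total t = 6496 + 2388 + 8841 = 17720 d
   = 17720 / 365 = 48.6 yr

48.6 years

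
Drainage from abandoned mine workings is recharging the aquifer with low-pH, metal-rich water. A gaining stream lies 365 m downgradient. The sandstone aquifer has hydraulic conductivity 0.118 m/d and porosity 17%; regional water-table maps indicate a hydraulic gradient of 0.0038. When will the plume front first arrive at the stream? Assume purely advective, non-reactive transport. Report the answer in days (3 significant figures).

Darcy flux q = K·i = 0.118 × 0.0038 = 4.484e-4 m/d
Seepage velocity v = q / n = 4.484e-4 / 0.17 = 0.002638 m/d
t = L / v = 365 / 0.002638 = 138400 d

138000 days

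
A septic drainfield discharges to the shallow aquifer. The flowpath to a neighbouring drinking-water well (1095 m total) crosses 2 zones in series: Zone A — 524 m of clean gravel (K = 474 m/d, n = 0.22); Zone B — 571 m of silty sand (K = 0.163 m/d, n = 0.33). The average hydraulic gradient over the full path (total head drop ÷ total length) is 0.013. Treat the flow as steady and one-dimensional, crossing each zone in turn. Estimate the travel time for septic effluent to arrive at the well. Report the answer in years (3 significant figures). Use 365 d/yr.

Continuity: the same q passes through each zone, so ΔH = q·Σ(L_j/K_j) — the zones act as resistances in series.
Σ(L/K) = 524/474 + 571/0.163 = 1.105 + 3503 = 3504 d
K_eq = L_total / Σ(L/K) = 1095 / 3504 = 0.3125 m/d
q = K_eq · i = 0.3125 × 0.013 = 0.004062 m/d (same in every zone)
Zone A: v = q/n = 0.004062/0.22 = 0.01846 m/d → t_A = 524/0.01846 = 28380 d
Zone B: v = q/n = 0.004062/0.33 = 0.01231 m/d → t_B = 571/0.01231 = 46390 d
Total t = 28380 + 46390 = 74760 d
   = 74760 / 365 = 205 yr

205 years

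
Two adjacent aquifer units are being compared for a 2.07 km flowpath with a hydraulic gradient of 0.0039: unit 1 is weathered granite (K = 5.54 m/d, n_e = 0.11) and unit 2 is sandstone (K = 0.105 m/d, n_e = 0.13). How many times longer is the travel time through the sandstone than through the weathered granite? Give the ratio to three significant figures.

Unit 1 (weathered granite): v = 5.54×0.0039/0.11 = 0.1964 m/d, t = 2070/0.1964 = 10540 d
Unit 2 (sandstone): v = 0.105×0.0039/0.13 = 0.003150 m/d, t = 2070/0.003150 = 657100 d
t(sandstone) / t(weathered granite) = 657100/10540 = 62.4

62.4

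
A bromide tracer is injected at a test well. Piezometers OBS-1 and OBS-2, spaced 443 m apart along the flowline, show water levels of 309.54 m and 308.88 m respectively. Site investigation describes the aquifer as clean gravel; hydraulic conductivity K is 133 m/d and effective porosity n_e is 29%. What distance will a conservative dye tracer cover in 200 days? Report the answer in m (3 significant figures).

137 m

Hydraulic gradient i = (309.54 − 308.88) / 443 = 0.66 / 443 = 0.001490
q = Ki = 133 × 0.001490 = 0.1981 m/d
v = Ki/n = 133·0.001490/0.29 = 0.6833 m/d
L = v × T = 0.6833 × 200 = 136.7 m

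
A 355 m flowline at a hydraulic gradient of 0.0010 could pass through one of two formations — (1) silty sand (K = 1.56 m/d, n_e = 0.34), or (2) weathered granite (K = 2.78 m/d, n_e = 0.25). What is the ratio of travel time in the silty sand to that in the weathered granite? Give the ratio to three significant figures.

Unit 1 (silty sand): v = 1.56×0.0010/0.34 = 0.004588 m/d, t = 355/0.004588 = 77370 d
Unit 2 (weathered granite): v = 2.78×0.0010/0.25 = 0.01112 m/d, t = 355/0.01112 = 31920 d
t(silty sand) / t(weathered granite) = 77370/31920 = 2.42

2.42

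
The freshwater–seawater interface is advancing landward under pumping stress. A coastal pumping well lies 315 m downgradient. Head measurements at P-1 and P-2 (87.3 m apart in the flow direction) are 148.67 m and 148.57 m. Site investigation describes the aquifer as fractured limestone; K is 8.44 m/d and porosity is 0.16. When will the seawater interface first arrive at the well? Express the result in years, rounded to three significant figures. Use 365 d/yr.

Hydraulic gradient i = (148.67 − 148.57) / 87.3 = 0.10 / 87.3 = 0.001145
Darcy flux q = K·i = 8.44 × 0.001145 = 0.009668 m/d
v_s = q/n_e = 0.009668/0.16 = 0.06042 m/d
t = L / v = 315 / 0.06042 = 5213 d
   = 5213 / 365 = 14.3 yr

14.3 years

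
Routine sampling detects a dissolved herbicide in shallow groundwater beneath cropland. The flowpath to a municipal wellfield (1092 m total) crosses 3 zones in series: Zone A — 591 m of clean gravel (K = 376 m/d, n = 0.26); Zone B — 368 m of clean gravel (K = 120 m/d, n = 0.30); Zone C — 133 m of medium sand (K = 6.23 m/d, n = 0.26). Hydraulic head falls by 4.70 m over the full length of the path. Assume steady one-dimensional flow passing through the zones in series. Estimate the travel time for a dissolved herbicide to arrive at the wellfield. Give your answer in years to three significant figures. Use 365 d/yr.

4.52 years

Steady 1-D flow in series ⇒ the Darcy flux q is identical in every zone and the zone head losses add (resistances L/K in series).
Σ(L/K) = 591/376 + 368/120 + 133/6.23 = 1.572 + 3.067 + 21.35 = 25.99 d
q = ΔH / Σ(L/K) = 4.70 / 25.99 = 0.1809 m/d (same in every zone)
Zone A: v = q/n = 0.1809/0.26 = 0.6956 m/d → t_A = 591/0.6956 = 849.6 d
Zone B: v = q/n = 0.1809/0.30 = 0.6029 m/d → t_B = 368/0.6029 = 610.4 d
Zone C: v = q/n = 0.1809/0.26 = 0.6956 m/d → t_C = 133/0.6956 = 191.2 d
Total t = 849.6 + 610.4 + 191.2 = 1651 d
   = 1651 / 365 = 4.52 yr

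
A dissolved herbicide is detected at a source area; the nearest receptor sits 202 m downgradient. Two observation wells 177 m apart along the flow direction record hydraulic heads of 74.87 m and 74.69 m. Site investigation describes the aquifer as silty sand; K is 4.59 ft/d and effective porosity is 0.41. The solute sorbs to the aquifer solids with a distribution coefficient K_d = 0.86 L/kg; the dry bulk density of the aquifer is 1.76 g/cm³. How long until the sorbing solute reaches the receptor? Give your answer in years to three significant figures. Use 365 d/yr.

748 years

Hydraulic gradient i = (74.87 − 74.69) / 177 = 0.18 / 177 = 0.001017
K = 4.59 ft/d × 0.3048 = 1.399 m/d
Specific discharge q = 1.399 × 0.001017 = 0.001423 m/d
v = Ki/n = 1.399·0.001017/0.41 = 0.003470 m/d
Retardation R = 1 + ρ_b·K_d/n = 1 + 1.76×0.86/0.41 = 4.692
Contaminant velocity v_c = v/R = 0.003470/4.692 = 7.396e-4 m/d
t = L/v_c = 202/7.396e-4 = 273100 d
   = 273100/365 = 748 yr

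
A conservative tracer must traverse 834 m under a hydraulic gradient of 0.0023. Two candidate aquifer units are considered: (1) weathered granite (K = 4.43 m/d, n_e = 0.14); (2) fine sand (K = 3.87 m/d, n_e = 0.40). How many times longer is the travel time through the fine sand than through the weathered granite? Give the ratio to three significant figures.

3.27

Unit 1 (weathered granite): v = 4.43×0.0023/0.14 = 0.07278 m/d, t = 834/0.07278 = 11460 d
Unit 2 (fine sand): v = 3.87×0.0023/0.40 = 0.02225 m/d, t = 834/0.02225 = 37480 d
t(fine sand) / t(weathered granite) = 37480/11460 = 3.27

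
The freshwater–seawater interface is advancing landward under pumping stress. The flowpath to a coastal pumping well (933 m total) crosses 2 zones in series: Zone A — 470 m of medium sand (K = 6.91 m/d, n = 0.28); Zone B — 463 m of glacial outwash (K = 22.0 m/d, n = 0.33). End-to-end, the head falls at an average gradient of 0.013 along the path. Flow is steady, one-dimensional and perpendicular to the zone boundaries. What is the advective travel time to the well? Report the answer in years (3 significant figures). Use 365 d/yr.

5.72 years

For zones in series the flux q is common to all zones; the equivalent conductivity is the harmonic (thickness-weighted) mean, K_eq = L_total / Σ(L_j/K_j).
Σ(L/K) = 470/6.91 + 463/22.0 = 68.02 + 21.05 = 89.06 d
K_eq = L_total / Σ(L/K) = 933 / 89.06 = 10.48 m/d
q = K_eq · i = 10.48 × 0.013 = 0.1362 m/d (same in every zone)
Zone A: v = q/n = 0.1362/0.28 = 0.4864 m/d → t_A = 470/0.4864 = 966.3 d
Zone B: v = q/n = 0.1362/0.33 = 0.4127 m/d → t_B = 463/0.4127 = 1122 d
Total t = 966.3 + 1122 = 2088 d
   = 2088 / 365 = 5.72 yr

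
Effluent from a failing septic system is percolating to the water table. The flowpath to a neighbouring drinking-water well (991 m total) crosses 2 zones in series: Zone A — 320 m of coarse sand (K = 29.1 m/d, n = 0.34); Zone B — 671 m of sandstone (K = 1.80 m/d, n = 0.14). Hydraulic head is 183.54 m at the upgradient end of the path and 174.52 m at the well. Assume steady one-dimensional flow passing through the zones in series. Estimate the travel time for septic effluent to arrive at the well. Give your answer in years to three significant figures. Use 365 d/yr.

23.6 years

Total head drop ΔH = 183.54 − 174.52 = 9.02 m
Steady 1-D flow in series ⇒ the Darcy flux q is identical in every zone and the zone head losses add (resistances L/K in series).
Σ(L/K) = 320/29.1 + 671/1.80 = 11.00 + 372.8 = 383.8 d
q = ΔH / Σ(L/K) = 9.02 / 383.8 = 0.02350 m/d (same in every zone)
Zone A: v = q/n = 0.02350/0.34 = 0.06913 m/d → t_A = 320/0.06913 = 4629 d
Zone B: v = q/n = 0.02350/0.14 = 0.1679 m/d → t_B = 671/0.1679 = 3997 d
Total t = 4629 + 3997 = 8626 d
   = 8626 / 365 = 23.6 yr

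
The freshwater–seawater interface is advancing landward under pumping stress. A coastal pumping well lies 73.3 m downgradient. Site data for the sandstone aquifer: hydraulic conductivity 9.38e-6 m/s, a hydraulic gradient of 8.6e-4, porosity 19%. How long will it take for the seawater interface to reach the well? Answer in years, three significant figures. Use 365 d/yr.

K = 9.38e-6 m/s × 86400 s/d = 0.8104 m/d
Darcy flux q = K·i = 0.8104 × 8.6e-4 = 6.970e-4 m/d
Average linear velocity = 6.970e-4 / 0.19 = 0.003668 m/d
t = L / v = 73.3 / 0.003668 = 19980 d
   = 19980 / 365 = 54.7 yr

54.7 years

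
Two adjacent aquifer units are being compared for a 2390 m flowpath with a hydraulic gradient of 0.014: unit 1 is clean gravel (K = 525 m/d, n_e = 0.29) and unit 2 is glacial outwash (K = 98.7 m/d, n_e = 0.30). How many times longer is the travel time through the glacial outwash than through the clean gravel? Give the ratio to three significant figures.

Unit 1 (clean gravel): v = 525×0.014/0.29 = 25.34 m/d, t = 2390/25.34 = 94.30 d
Unit 2 (glacial outwash): v = 98.7×0.014/0.30 = 4.606 m/d, t = 2390/4.606 = 518.9 d
t(glacial outwash) / t(clean gravel) = 518.9/94.30 = 5.50

5.50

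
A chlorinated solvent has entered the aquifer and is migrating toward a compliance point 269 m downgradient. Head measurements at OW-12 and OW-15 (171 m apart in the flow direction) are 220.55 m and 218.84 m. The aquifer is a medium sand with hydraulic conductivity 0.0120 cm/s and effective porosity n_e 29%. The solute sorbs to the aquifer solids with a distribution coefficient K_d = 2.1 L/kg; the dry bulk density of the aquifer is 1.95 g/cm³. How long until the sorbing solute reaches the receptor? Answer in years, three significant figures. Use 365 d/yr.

Hydraulic gradient i = (220.55 − 218.84) / 171 = 1.71 / 171 = 0.01000
K = 0.0120 cm/s × 864 = 10.37 m/d
q = Ki = 10.37 × 0.01000 = 0.1037 m/d
v_s = q/n_e = 0.1037/0.29 = 0.3575 m/d
Retardation R = 1 + ρ_b·K_d/n = 1 + 1.95×2.1/0.29 = 15.12
Contaminant velocity v_c = v/R = 0.3575/15.12 = 0.02364 m/d
t = L/v_c = 269/0.02364 = 11380 d
   = 11380/365 = 31.2 yr

31.2 years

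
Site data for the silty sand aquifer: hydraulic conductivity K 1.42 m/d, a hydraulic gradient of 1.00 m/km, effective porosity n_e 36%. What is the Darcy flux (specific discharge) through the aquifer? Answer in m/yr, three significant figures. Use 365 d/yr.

Specific discharge q = 1.42 × 0.0010 = 0.001420 m/d
   = 0.001420 × 365 = 0.518 m/yr

0.518 m/yr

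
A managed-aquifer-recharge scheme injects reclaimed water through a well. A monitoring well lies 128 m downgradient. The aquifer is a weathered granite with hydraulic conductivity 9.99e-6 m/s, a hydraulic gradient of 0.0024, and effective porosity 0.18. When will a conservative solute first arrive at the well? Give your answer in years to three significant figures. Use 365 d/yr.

K = 9.99e-6 m/s × 86400 s/d = 0.8631 m/d
Specific discharge q = 0.8631 × 0.0024 = 0.002072 m/d
v_s = q/n_e = 0.002072/0.18 = 0.01151 m/d
t = L / v = 128 / 0.01151 = 11120 d
   = 11120 / 365 = 30.5 yr

30.5 years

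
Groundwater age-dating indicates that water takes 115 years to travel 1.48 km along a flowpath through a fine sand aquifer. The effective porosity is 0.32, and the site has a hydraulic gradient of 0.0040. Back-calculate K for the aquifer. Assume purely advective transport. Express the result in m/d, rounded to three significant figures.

2.82 m/d

t = 115 years = 41980 d
L = 1.48 km = 1480 m
v = L / t = 1480 / 41980 = 0.03526 m/d
K = v · n / i = 0.03526 × 0.32 / 0.0040 = 2.82 m/d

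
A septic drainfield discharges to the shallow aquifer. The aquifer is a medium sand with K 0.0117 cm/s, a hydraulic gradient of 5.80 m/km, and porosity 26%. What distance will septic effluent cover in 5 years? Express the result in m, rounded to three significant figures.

K = 0.0117 cm/s × 864 = 10.11 m/d
Specific discharge q = 10.11 × 0.0058 = 0.05863 m/d
v = Ki/n = 10.11·0.0058/0.26 = 0.2255 m/d
T = 5 yr × 365 = 1825 d
L = v × T = 0.2255 × 1825 = 411.5 m

412 m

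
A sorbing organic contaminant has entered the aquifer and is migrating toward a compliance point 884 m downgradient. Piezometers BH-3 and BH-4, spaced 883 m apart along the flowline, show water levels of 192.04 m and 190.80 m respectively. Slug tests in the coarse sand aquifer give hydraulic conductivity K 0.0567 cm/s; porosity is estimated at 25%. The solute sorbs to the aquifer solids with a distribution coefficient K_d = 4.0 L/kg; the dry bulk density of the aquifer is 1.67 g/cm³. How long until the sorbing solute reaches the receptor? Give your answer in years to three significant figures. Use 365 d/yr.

244 years

Hydraulic gradient i = (192.04 − 190.80) / 883 = 1.24 / 883 = 0.001404
K = 0.0567 cm/s × 864 = 48.99 m/d
Specific discharge q = 48.99 × 0.001404 = 0.06880 m/d
Average linear velocity = 0.06880 / 0.25 = 0.2752 m/d
Retardation R = 1 + ρ_b·K_d/n = 1 + 1.67×4.0/0.25 = 27.72
Contaminant velocity v_c = v/R = 0.2752/27.72 = 0.009927 m/d
t = L/v_c = 884/0.009927 = 89050 d
   = 89050/365 = 244 yr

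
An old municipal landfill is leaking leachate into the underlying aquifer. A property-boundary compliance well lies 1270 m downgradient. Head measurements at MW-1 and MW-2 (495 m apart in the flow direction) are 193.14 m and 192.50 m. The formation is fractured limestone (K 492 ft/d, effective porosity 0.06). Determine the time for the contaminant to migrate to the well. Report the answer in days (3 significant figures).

Hydraulic gradient i = (193.14 − 192.50) / 495 = 0.64 / 495 = 0.001293
K = 492 ft/d × 0.3048 = 150.0 m/d
q = Ki = 150.0 × 0.001293 = 0.1939 m/d
Average linear velocity = 0.1939 / 0.06 = 3.231 m/d
t = L / v = 1270 / 3.231 = 393.0 d

393 days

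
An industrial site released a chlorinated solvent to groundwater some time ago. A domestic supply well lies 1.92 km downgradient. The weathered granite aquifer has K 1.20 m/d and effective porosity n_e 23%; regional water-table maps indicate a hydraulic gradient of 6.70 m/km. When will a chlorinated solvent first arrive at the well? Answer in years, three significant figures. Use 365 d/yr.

150 years

Darcy flux q = K·i = 1.20 × 0.0067 = 0.008040 m/d
Seepage velocity v = q / n = 0.008040 / 0.23 = 0.03496 m/d
L = 1.92 km = 1920 m
t = L / v = 1920 / 0.03496 = 54930 d
   = 54930 / 365 = 150 yr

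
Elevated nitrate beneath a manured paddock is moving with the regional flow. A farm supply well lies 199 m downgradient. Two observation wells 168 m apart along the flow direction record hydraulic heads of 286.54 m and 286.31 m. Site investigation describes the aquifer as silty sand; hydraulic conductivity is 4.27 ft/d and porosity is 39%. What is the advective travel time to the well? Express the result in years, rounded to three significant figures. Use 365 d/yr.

119 years

Hydraulic gradient i = (286.54 − 286.31) / 168 = 0.23 / 168 = 0.001369
K = 4.27 ft/d × 0.3048 = 1.301 m/d
Darcy flux q = K·i = 1.301 × 0.001369 = 0.001782 m/d
Average linear velocity = 0.001782 / 0.39 = 0.004569 m/d
t = L / v = 199 / 0.004569 = 43560 d
   = 43560 / 365 = 119 yr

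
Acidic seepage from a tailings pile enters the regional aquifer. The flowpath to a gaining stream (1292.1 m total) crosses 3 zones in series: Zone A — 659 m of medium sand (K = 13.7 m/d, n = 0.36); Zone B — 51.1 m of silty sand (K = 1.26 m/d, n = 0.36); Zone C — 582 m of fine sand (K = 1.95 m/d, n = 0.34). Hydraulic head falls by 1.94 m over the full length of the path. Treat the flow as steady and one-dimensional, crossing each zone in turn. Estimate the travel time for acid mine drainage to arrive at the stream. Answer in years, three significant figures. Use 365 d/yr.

Continuity: the same q passes through each zone, so ΔH = q·Σ(L_j/K_j) — the zones act as resistances in series.
Σ(L/K) = 659/13.7 + 51.1/1.26 + 582/1.95 = 48.10 + 40.56 + 298.5 = 387.1 d
q = ΔH / Σ(L/K) = 1.94 / 387.1 = 0.005011 m/d (same in every zone)
Zone A: v = q/n = 0.005011/0.36 = 0.01392 m/d → t_A = 659/0.01392 = 47340 d
Zone B: v = q/n = 0.005011/0.36 = 0.01392 m/d → t_B = 51.1/0.01392 = 3671 d
Zone C: v = q/n = 0.005011/0.34 = 0.01474 m/d → t_C = 582/0.01474 = 39490 d
Total t = 47340 + 3671 + 39490 = 90500 d
   = 90500 / 365 = 248 yr

248 years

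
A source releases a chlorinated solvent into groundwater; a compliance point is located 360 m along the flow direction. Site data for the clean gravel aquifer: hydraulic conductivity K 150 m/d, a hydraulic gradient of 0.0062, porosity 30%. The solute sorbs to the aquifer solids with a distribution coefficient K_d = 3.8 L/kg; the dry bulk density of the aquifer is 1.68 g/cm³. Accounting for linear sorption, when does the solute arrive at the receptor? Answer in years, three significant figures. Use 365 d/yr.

7.09 years

Specific discharge q = 150 × 0.0062 = 0.9300 m/d
Average linear velocity = 0.9300 / 0.30 = 3.100 m/d
Retardation R = 1 + ρ_b·K_d/n = 1 + 1.68×3.8/0.30 = 22.28
Contaminant velocity v_c = v/R = 3.100/22.28 = 0.1391 m/d
t = L/v_c = 360/0.1391 = 2587 d
   = 2587/365 = 7.09 yr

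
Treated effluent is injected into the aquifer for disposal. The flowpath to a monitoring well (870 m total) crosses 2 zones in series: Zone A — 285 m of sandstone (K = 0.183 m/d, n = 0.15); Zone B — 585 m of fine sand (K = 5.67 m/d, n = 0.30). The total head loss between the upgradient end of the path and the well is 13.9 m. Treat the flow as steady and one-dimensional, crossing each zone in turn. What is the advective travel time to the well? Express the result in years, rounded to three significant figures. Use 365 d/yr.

71.4 years

Continuity: the same q passes through each zone, so ΔH = q·Σ(L_j/K_j) — the zones act as resistances in series.
Σ(L/K) = 285/0.183 + 585/5.67 = 1557 + 103.2 = 1661 d
q = ΔH / Σ(L/K) = 13.9 / 1661 = 0.008371 m/d (same in every zone)
Zone A: v = q/n = 0.008371/0.15 = 0.05580 m/d → t_A = 285/0.05580 = 5107 d
Zone B: v = q/n = 0.008371/0.30 = 0.02790 m/d → t_B = 585/0.02790 = 20970 d
Total t = 5107 + 20970 = 26070 d
   = 26070 / 365 = 71.4 yr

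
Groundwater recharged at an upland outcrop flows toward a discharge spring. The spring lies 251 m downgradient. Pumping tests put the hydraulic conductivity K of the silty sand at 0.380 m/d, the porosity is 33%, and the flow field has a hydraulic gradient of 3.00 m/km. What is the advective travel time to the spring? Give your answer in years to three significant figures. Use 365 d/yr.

199 years

Specific discharge q = 0.380 × 0.0030 = 0.001140 m/d
v = Ki/n = 0.380·0.0030/0.33 = 0.003455 m/d
t = L / v = 251 / 0.003455 = 72660 d
   = 72660 / 365 = 199 yr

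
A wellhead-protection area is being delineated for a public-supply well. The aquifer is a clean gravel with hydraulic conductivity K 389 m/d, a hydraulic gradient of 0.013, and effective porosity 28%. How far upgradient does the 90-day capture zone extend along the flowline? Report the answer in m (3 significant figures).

1630 m

Specific discharge q = 389 × 0.013 = 5.057 m/d
Seepage velocity v = q / n = 5.057 / 0.28 = 18.06 m/d
L = v × T = 18.06 × 90 = 1625 m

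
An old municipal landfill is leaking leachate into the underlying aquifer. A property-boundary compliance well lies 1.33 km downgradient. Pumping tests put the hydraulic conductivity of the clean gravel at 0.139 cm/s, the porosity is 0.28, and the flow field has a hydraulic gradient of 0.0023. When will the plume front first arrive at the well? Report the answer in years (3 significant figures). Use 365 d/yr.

3.69 years

K = 0.139 cm/s × 864 = 120.1 m/d
Darcy flux q = K·i = 120.1 × 0.0023 = 0.2762 m/d
v_s = q/n_e = 0.2762/0.28 = 0.9865 m/d
L = 1.33 km = 1330 m
t = L / v = 1330 / 0.9865 = 1348 d
   = 1348 / 365 = 3.69 yr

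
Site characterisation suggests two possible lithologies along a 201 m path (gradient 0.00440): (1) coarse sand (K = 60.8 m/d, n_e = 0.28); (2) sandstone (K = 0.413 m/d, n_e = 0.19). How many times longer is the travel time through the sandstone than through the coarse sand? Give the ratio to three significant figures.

Unit 1 (coarse sand): v = 60.8×0.0044/0.28 = 0.9554 m/d, t = 201/0.9554 = 210.4 d
Unit 2 (sandstone): v = 0.413×0.0044/0.19 = 0.009564 m/d, t = 201/0.009564 = 21020 d
t(sandstone) / t(coarse sand) = 21020/210.4 = 99.9

99.9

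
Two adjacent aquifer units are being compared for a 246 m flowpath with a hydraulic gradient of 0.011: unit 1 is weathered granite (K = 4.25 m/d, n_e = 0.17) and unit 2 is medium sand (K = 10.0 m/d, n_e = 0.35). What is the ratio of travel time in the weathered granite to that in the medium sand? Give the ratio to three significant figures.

Unit 1 (weathered granite): v = 4.25×0.011/0.17 = 0.2750 m/d, t = 246/0.2750 = 894.5 d
Unit 2 (medium sand): v = 10.0×0.011/0.35 = 0.3143 m/d, t = 246/0.3143 = 782.7 d
t(weathered granite) / t(medium sand) = 894.5/782.7 = 1.14

1.14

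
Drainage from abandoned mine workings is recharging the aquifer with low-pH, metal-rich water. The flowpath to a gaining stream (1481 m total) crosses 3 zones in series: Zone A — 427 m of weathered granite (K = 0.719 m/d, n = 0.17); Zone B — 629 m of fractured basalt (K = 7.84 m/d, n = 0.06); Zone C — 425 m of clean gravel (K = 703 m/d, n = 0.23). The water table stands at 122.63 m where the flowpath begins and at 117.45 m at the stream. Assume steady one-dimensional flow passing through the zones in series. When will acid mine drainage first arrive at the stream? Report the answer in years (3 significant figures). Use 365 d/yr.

Total head drop ΔH = 122.63 − 117.45 = 5.18 m
Steady 1-D flow in series ⇒ the Darcy flux q is identical in every zone and the zone head losses add (resistances L/K in series).
Σ(L/K) = 427/0.719 + 629/7.84 + 425/703 = 593.9 + 80.23 + 0.6046 = 674.7 d
q = ΔH / Σ(L/K) = 5.18 / 674.7 = 0.007677 m/d (same in every zone)
Zone A: v = q/n = 0.007677/0.17 = 0.04516 m/d → t_A = 427/0.04516 = 9455 d
Zone B: v = q/n = 0.007677/0.06 = 0.1280 m/d → t_B = 629/0.1280 = 4916 d
Zone C: v = q/n = 0.007677/0.23 = 0.03338 m/d → t_C = 425/0.03338 = 12730 d
Total t = 9455 + 4916 + 12730 = 27100 d
   = 27100 / 365 = 74.3 yr

74.3 years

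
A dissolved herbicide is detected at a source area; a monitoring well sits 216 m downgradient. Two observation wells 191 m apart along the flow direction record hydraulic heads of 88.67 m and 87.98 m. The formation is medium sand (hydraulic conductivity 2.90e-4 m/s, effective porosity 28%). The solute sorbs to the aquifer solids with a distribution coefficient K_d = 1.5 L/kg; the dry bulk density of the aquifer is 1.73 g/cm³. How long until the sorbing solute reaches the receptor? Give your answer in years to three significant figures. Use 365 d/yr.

Hydraulic gradient i = (88.67 − 87.98) / 191 = 0.69 / 191 = 0.003613
K = 2.90e-4 m/s × 86400 s/d = 25.06 m/d
Darcy flux q = K·i = 25.06 × 0.003613 = 0.09052 m/d
v = Ki/n = 25.06·0.003613/0.28 = 0.3233 m/d
Retardation R = 1 + ρ_b·K_d/n = 1 + 1.73×1.5/0.28 = 10.27
Contaminant velocity v_c = v/R = 0.3233/10.27 = 0.03148 m/d
t = L/v_c = 216/0.03148 = 6861 d
   = 6861/365 = 18.8 yr

18.8 years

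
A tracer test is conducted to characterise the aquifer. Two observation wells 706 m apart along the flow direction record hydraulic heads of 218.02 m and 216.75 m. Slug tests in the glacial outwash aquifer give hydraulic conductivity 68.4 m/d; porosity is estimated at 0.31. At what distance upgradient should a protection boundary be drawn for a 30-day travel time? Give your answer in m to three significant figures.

11.9 m

Hydraulic gradient i = (218.02 − 216.75) / 706 = 1.27 / 706 = 0.001799
Darcy flux q = K·i = 68.4 × 0.001799 = 0.1230 m/d
Average linear velocity = 0.1230 / 0.31 = 0.3969 m/d
L = v × T = 0.3969 × 30 = 11.91 m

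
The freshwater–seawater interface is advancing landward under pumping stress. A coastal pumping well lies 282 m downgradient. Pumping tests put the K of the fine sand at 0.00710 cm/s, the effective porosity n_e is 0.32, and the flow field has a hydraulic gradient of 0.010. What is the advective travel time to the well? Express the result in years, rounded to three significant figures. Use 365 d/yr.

K = 0.00710 cm/s × 864 = 6.134 m/d
Darcy flux q = K·i = 6.134 × 0.010 = 0.06134 m/d
Seepage velocity v = q / n = 0.06134 / 0.32 = 0.1917 m/d
t = L / v = 282 / 0.1917 = 1471 d
   = 1471 / 365 = 4.03 yr

4.03 years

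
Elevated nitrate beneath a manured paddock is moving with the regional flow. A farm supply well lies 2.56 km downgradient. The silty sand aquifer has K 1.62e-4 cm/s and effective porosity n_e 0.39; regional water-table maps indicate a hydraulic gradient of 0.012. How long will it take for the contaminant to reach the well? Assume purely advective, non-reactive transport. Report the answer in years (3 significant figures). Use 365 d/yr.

K = 1.62e-4 cm/s × 864 = 0.1400 m/d
q = Ki = 0.1400 × 0.012 = 0.001680 m/d
v_s = q/n_e = 0.001680/0.39 = 0.004307 m/d
L = 2.56 km = 2560 m
t = L / v = 2560 / 0.004307 = 594400 d
   = 594400 / 365 = 1630 yr

1630 years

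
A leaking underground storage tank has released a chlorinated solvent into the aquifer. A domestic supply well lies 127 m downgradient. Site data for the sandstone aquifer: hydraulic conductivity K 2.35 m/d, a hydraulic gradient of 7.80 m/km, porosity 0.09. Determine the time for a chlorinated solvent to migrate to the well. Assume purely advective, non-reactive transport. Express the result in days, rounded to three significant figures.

Specific discharge q = 2.35 × 0.0078 = 0.01833 m/d
Seepage velocity v = q / n = 0.01833 / 0.09 = 0.2037 m/d
t = L / v = 127 / 0.2037 = 623.6 d

624 days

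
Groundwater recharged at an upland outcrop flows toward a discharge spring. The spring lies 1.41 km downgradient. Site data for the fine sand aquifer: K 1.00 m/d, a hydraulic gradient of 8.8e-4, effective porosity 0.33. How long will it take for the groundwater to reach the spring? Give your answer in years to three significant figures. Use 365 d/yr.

1450 years

Specific discharge q = 1.00 × 8.8e-4 = 8.800e-4 m/d
v = Ki/n = 1.00·8.8e-4/0.33 = 0.002667 m/d
L = 1.41 km = 1410 m
t = L / v = 1410 / 0.002667 = 528800 d
   = 528800 / 365 = 1450 yr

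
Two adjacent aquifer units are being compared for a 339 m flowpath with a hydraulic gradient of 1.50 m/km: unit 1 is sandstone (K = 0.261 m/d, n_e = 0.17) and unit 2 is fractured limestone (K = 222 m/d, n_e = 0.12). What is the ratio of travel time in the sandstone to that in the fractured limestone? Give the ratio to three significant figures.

1200

Unit 1 (sandstone): v = 0.261×0.0015/0.17 = 0.002303 m/d, t = 339/0.002303 = 147200 d
Unit 2 (fractured limestone): v = 222×0.0015/0.12 = 2.775 m/d, t = 339/2.775 = 122.2 d
t(sandstone) / t(fractured limestone) = 147200/122.2 = 1200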